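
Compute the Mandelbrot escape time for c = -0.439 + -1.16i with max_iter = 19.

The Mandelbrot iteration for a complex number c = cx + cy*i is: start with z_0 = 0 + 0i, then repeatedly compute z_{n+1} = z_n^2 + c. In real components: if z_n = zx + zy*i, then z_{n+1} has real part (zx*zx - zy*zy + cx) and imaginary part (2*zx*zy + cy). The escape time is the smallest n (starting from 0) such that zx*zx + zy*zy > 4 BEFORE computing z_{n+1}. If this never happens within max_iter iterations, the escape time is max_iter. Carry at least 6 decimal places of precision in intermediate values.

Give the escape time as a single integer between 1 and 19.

z_0 = 0 + 0i, c = -0.4390 + -1.1600i
Iter 1: z = -0.4390 + -1.1600i, |z|^2 = 1.5383
Iter 2: z = -1.5919 + -0.1415i, |z|^2 = 2.5541
Iter 3: z = 2.0751 + -0.7094i, |z|^2 = 4.8091
Escaped at iteration 3

Answer: 3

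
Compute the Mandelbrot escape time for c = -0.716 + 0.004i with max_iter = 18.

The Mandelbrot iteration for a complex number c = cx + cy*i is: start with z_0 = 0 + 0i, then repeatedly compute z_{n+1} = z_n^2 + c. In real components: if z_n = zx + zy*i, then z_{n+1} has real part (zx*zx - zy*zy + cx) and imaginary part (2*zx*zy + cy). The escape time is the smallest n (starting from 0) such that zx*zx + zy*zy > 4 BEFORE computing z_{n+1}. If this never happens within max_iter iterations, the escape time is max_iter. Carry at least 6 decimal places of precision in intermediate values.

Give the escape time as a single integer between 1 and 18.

z_0 = 0 + 0i, c = -0.7160 + 0.0040i
Iter 1: z = -0.7160 + 0.0040i, |z|^2 = 0.5127
Iter 2: z = -0.2034 + -0.0017i, |z|^2 = 0.0414
Iter 3: z = -0.6746 + 0.0047i, |z|^2 = 0.4552
Iter 4: z = -0.2609 + -0.0023i, |z|^2 = 0.0681
Iter 5: z = -0.6480 + 0.0052i, |z|^2 = 0.4199
Iter 6: z = -0.2962 + -0.0028i, |z|^2 = 0.0877
Iter 7: z = -0.6283 + 0.0056i, |z|^2 = 0.3948
Iter 8: z = -0.3213 + -0.0031i, |z|^2 = 0.1032
Iter 9: z = -0.6128 + 0.0060i, |z|^2 = 0.3755
Iter 10: z = -0.3405 + -0.0033i, |z|^2 = 0.1160
Iter 11: z = -0.6000 + 0.0063i, |z|^2 = 0.3601
Iter 12: z = -0.3560 + -0.0035i, |z|^2 = 0.1267
Iter 13: z = -0.5893 + 0.0065i, |z|^2 = 0.3473
Iter 14: z = -0.3688 + -0.0037i, |z|^2 = 0.1360
Iter 15: z = -0.5800 + 0.0067i, |z|^2 = 0.3365
Iter 16: z = -0.3796 + -0.0038i, |z|^2 = 0.1441
Iter 17: z = -0.5719 + 0.0069i, |z|^2 = 0.3271

Answer: 18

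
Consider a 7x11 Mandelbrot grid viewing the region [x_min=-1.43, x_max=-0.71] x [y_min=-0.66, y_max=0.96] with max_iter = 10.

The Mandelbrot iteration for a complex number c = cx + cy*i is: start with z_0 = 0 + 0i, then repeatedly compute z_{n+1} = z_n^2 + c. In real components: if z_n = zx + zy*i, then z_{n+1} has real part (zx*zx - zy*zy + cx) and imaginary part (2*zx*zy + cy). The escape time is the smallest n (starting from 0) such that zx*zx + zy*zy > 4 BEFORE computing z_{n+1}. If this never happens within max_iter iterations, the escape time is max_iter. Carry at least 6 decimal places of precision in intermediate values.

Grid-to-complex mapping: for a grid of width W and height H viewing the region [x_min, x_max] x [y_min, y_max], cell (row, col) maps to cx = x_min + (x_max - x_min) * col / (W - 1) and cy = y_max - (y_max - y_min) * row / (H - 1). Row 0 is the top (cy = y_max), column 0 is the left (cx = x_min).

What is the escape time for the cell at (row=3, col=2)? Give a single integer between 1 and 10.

Answer: 5

Derivation:
z_0 = 0 + 0i, c = -1.1900 + 0.4740i
Iter 1: z = -1.1900 + 0.4740i, |z|^2 = 1.6408
Iter 2: z = 0.0014 + -0.6541i, |z|^2 = 0.4279
Iter 3: z = -1.6179 + 0.4721i, |z|^2 = 2.8404
Iter 4: z = 1.2046 + -1.0537i, |z|^2 = 2.5614
Iter 5: z = -0.8493 + -2.0646i, |z|^2 = 4.9838
Escaped at iteration 5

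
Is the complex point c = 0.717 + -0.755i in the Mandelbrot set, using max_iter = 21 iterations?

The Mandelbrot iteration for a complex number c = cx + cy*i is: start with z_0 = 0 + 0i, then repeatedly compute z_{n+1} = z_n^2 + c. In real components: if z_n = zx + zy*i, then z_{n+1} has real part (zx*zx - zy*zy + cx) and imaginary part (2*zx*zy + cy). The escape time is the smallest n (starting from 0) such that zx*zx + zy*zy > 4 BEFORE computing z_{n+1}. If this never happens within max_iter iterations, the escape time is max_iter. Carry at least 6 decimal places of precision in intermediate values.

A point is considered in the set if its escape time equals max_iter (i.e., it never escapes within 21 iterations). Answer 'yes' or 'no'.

Answer: no

Derivation:
z_0 = 0 + 0i, c = 0.7170 + -0.7550i
Iter 1: z = 0.7170 + -0.7550i, |z|^2 = 1.0841
Iter 2: z = 0.6611 + -1.8377i, |z|^2 = 3.8140
Iter 3: z = -2.2230 + -3.1846i, |z|^2 = 15.0837
Escaped at iteration 3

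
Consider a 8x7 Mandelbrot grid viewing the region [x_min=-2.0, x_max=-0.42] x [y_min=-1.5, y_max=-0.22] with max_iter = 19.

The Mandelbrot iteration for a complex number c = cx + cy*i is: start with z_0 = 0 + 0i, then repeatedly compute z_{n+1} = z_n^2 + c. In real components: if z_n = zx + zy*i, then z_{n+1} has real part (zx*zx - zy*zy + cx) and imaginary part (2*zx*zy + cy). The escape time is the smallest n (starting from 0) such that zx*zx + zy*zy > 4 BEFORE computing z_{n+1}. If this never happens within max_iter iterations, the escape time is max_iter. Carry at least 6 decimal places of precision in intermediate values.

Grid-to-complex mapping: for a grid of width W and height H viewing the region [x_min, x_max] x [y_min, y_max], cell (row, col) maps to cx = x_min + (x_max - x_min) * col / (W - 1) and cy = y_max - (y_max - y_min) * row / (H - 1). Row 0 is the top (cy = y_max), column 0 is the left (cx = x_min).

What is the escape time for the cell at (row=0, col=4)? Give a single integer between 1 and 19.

Answer: 19

Derivation:
z_0 = 0 + 0i, c = -1.0971 + -0.2200i
Iter 1: z = -1.0971 + -0.2200i, |z|^2 = 1.2521
Iter 2: z = 0.0582 + 0.2627i, |z|^2 = 0.0724
Iter 3: z = -1.1628 + -0.1894i, |z|^2 = 1.3880
Iter 4: z = 0.2191 + 0.2205i, |z|^2 = 0.0966
Iter 5: z = -1.0978 + -0.1234i, |z|^2 = 1.2204
Iter 6: z = 0.0928 + 0.0509i, |z|^2 = 0.0112
Iter 7: z = -1.0911 + -0.2106i, |z|^2 = 1.2349
Iter 8: z = 0.0491 + 0.2395i, |z|^2 = 0.0598
Iter 9: z = -1.1521 + -0.1965i, |z|^2 = 1.3659
Iter 10: z = 0.1916 + 0.2328i, |z|^2 = 0.0909
Iter 11: z = -1.1146 + -0.1308i, |z|^2 = 1.2595
Iter 12: z = 0.1281 + 0.0717i, |z|^2 = 0.0216
Iter 13: z = -1.0859 + -0.2016i, |z|^2 = 1.2198
Iter 14: z = 0.0413 + 0.2179i, |z|^2 = 0.0492
Iter 15: z = -1.1429 + -0.2020i, |z|^2 = 1.3471
Iter 16: z = 0.1683 + 0.2418i, |z|^2 = 0.0868
Iter 17: z = -1.1273 + -0.1386i, |z|^2 = 1.2899
Iter 18: z = 0.1543 + 0.0925i, |z|^2 = 0.0324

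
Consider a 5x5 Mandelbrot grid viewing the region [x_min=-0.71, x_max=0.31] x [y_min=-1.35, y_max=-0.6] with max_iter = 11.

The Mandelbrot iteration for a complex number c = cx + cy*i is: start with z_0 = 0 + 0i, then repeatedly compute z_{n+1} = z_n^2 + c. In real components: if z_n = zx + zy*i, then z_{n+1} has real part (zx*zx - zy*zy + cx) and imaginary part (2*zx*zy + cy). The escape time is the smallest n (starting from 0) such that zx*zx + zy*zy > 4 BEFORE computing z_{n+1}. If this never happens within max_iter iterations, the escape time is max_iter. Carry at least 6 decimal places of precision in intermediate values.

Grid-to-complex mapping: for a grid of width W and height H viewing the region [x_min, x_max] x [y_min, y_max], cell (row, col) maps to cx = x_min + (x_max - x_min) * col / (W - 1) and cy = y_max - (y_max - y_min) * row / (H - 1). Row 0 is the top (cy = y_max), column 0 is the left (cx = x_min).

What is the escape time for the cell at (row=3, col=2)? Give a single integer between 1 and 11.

z_0 = 0 + 0i, c = -0.2000 + -1.1625i
Iter 1: z = -0.2000 + -1.1625i, |z|^2 = 1.3914
Iter 2: z = -1.5114 + -0.6975i, |z|^2 = 2.7709
Iter 3: z = 1.5978 + 0.9459i, |z|^2 = 3.4478
Iter 4: z = 1.4584 + 1.8603i, |z|^2 = 5.5876
Escaped at iteration 4

Answer: 4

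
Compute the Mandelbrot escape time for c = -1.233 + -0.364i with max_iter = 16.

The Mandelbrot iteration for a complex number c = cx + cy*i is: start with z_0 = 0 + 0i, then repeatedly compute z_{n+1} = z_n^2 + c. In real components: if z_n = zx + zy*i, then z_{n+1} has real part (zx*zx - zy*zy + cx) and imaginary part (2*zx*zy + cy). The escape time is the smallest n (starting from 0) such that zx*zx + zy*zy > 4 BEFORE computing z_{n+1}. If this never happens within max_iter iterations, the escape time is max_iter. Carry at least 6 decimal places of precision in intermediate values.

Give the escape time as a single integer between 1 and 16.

Answer: 10

Derivation:
z_0 = 0 + 0i, c = -1.2330 + -0.3640i
Iter 1: z = -1.2330 + -0.3640i, |z|^2 = 1.6528
Iter 2: z = 0.1548 + 0.5336i, |z|^2 = 0.3087
Iter 3: z = -1.4938 + -0.1988i, |z|^2 = 2.2709
Iter 4: z = 0.9589 + 0.2299i, |z|^2 = 0.9724
Iter 5: z = -0.3664 + 0.0769i, |z|^2 = 0.1402
Iter 6: z = -1.1047 + -0.4204i, |z|^2 = 1.3971
Iter 7: z = -0.1894 + 0.5648i, |z|^2 = 0.3549
Iter 8: z = -1.5161 + -0.5779i, |z|^2 = 2.6326
Iter 9: z = 0.7316 + 1.3884i, |z|^2 = 2.4630
Iter 10: z = -2.6254 + 1.6676i, |z|^2 = 9.6737
Escaped at iteration 10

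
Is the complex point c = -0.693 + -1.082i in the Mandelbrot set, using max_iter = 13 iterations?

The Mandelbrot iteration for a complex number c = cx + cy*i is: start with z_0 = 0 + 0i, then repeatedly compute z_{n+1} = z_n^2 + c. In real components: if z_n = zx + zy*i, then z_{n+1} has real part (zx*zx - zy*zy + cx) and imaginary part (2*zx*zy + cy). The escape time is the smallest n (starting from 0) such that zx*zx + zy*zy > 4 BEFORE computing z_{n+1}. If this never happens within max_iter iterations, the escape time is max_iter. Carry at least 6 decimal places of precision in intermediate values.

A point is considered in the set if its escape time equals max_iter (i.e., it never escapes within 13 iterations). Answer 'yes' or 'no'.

z_0 = 0 + 0i, c = -0.6930 + -1.0820i
Iter 1: z = -0.6930 + -1.0820i, |z|^2 = 1.6510
Iter 2: z = -1.3835 + 0.4177i, |z|^2 = 2.0884
Iter 3: z = 1.0466 + -2.2376i, |z|^2 = 6.1023
Escaped at iteration 3

Answer: no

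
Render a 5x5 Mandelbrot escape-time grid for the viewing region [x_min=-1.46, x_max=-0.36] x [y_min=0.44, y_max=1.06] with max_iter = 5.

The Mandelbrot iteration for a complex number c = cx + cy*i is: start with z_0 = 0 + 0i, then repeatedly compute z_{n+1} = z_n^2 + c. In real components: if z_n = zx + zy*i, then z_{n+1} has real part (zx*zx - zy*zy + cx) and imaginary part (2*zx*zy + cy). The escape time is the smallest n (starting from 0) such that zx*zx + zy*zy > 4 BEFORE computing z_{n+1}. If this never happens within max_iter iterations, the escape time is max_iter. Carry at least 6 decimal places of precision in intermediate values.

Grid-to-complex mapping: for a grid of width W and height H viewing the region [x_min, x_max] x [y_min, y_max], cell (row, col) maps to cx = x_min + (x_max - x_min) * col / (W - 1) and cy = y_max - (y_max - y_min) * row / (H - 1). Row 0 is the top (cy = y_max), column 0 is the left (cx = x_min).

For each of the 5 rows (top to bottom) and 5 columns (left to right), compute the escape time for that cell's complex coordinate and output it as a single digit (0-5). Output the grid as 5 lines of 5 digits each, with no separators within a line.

Answer: 23334
33345
33455
33555
45555

Derivation:
(row=0, col=0): c = -1.4600 + 1.0600i → escape time 2
(row=0, col=1): c = -1.1850 + 1.0600i → escape time 3
(row=0, col=2): c = -0.9100 + 1.0600i → escape time 3
(row=0, col=3): c = -0.6350 + 1.0600i → escape time 3
(row=0, col=4): c = -0.3600 + 1.0600i → escape time 4
(row=1, col=0): c = -1.4600 + 0.9050i → escape time 3
(row=1, col=1): c = -1.1850 + 0.9050i → escape time 3
(row=1, col=2): c = -0.9100 + 0.9050i → escape time 3
(row=1, col=3): c = -0.6350 + 0.9050i → escape time 4
(row=1, col=4): c = -0.3600 + 0.9050i → escape time 5
(row=2, col=0): c = -1.4600 + 0.7500i → escape time 3
(row=2, col=1): c = -1.1850 + 0.7500i → escape time 3
(row=2, col=2): c = -0.9100 + 0.7500i → escape time 4
(row=2, col=3): c = -0.6350 + 0.7500i → escape time 5
(row=2, col=4): c = -0.3600 + 0.7500i → escape time 5
(row=3, col=0): c = -1.4600 + 0.5950i → escape time 3
(row=3, col=1): c = -1.1850 + 0.5950i → escape time 3
(row=3, col=2): c = -0.9100 + 0.5950i → escape time 5
(row=3, col=3): c = -0.6350 + 0.5950i → escape time 5
(row=3, col=4): c = -0.3600 + 0.5950i → escape time 5
(row=4, col=0): c = -1.4600 + 0.4400i → escape time 4
(row=4, col=1): c = -1.1850 + 0.4400i → escape time 5
(row=4, col=2): c = -0.9100 + 0.4400i → escape time 5
(row=4, col=3): c = -0.6350 + 0.4400i → escape time 5
(row=4, col=4): c = -0.3600 + 0.4400i → escape time 5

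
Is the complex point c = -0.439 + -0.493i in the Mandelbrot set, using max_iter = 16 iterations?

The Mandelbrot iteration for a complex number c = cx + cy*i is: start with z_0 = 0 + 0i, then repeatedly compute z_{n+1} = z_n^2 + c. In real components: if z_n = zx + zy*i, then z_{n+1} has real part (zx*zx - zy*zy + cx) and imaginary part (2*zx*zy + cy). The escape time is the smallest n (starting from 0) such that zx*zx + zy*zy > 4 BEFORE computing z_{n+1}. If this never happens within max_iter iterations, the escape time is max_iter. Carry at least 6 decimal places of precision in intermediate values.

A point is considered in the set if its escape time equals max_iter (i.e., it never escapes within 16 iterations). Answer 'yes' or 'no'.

z_0 = 0 + 0i, c = -0.4390 + -0.4930i
Iter 1: z = -0.4390 + -0.4930i, |z|^2 = 0.4358
Iter 2: z = -0.4893 + -0.0601i, |z|^2 = 0.2431
Iter 3: z = -0.2032 + -0.4341i, |z|^2 = 0.2298
Iter 4: z = -0.5862 + -0.3166i, |z|^2 = 0.4439
Iter 5: z = -0.1956 + -0.1218i, |z|^2 = 0.0531
Iter 6: z = -0.4156 + -0.4453i, |z|^2 = 0.3710
Iter 7: z = -0.4646 + -0.1229i, |z|^2 = 0.2310
Iter 8: z = -0.2382 + -0.3788i, |z|^2 = 0.2003
Iter 9: z = -0.5258 + -0.3125i, |z|^2 = 0.3741
Iter 10: z = -0.2602 + -0.1644i, |z|^2 = 0.0947
Iter 11: z = -0.3983 + -0.4074i, |z|^2 = 0.3247
Iter 12: z = -0.4464 + -0.1684i, |z|^2 = 0.2276
Iter 13: z = -0.2681 + -0.3426i, |z|^2 = 0.1893
Iter 14: z = -0.4845 + -0.3093i, |z|^2 = 0.3304
Iter 15: z = -0.2999 + -0.1933i, |z|^2 = 0.1273
Did not escape in 16 iterations → in set

Answer: yes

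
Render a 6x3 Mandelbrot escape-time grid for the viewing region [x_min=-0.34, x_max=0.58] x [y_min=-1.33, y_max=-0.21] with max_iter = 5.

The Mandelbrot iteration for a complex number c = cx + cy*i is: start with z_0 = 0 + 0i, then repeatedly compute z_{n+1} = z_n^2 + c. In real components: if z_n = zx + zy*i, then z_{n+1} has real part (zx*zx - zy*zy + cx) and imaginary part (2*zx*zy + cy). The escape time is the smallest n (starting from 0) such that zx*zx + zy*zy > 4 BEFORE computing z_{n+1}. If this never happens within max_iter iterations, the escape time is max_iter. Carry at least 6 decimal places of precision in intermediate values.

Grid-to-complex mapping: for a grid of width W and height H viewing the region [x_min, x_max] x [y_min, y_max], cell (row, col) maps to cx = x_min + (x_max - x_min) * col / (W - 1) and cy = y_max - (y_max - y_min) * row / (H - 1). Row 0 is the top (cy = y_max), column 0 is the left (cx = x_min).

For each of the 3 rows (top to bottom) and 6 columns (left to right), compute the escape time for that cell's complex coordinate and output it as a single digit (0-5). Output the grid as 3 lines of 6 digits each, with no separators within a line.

(row=0, col=0): c = -0.3400 + -0.2100i → escape time 5
(row=0, col=1): c = -0.1560 + -0.2100i → escape time 5
(row=0, col=2): c = 0.0280 + -0.2100i → escape time 5
(row=0, col=3): c = 0.2120 + -0.2100i → escape time 5
(row=0, col=4): c = 0.3960 + -0.2100i → escape time 5
(row=0, col=5): c = 0.5800 + -0.2100i → escape time 4
(row=1, col=0): c = -0.3400 + -0.7700i → escape time 5
(row=1, col=1): c = -0.1560 + -0.7700i → escape time 5
(row=1, col=2): c = 0.0280 + -0.7700i → escape time 5
(row=1, col=3): c = 0.2120 + -0.7700i → escape time 5
(row=1, col=4): c = 0.3960 + -0.7700i → escape time 4
(row=1, col=5): c = 0.5800 + -0.7700i → escape time 3
(row=2, col=0): c = -0.3400 + -1.3300i → escape time 2
(row=2, col=1): c = -0.1560 + -1.3300i → escape time 2
(row=2, col=2): c = 0.0280 + -1.3300i → escape time 2
(row=2, col=3): c = 0.2120 + -1.3300i → escape time 2
(row=2, col=4): c = 0.3960 + -1.3300i → escape time 2
(row=2, col=5): c = 0.5800 + -1.3300i → escape time 2

Answer: 555554
555543
222222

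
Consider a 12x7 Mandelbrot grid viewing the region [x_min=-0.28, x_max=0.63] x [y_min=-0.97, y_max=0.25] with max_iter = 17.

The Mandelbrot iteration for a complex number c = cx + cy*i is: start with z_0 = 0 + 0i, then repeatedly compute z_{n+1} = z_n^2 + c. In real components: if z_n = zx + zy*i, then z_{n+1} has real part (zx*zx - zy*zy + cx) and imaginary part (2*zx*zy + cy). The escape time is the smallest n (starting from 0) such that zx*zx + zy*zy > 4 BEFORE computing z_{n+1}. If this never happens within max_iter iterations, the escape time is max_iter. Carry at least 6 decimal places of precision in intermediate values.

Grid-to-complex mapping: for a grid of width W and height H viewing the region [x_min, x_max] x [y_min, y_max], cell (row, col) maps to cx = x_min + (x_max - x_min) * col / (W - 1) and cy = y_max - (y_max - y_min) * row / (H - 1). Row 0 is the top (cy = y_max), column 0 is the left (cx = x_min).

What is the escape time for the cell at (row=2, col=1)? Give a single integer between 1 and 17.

Answer: 17

Derivation:
z_0 = 0 + 0i, c = -0.1973 + -0.1567i
Iter 1: z = -0.1973 + -0.1567i, |z|^2 = 0.0635
Iter 2: z = -0.1829 + -0.0949i, |z|^2 = 0.0425
Iter 3: z = -0.1728 + -0.1220i, |z|^2 = 0.0447
Iter 4: z = -0.1823 + -0.1145i, |z|^2 = 0.0463
Iter 5: z = -0.1772 + -0.1149i, |z|^2 = 0.0446
Iter 6: z = -0.1791 + -0.1159i, |z|^2 = 0.0455
Iter 7: z = -0.1786 + -0.1151i, |z|^2 = 0.0452
Iter 8: z = -0.1786 + -0.1155i, |z|^2 = 0.0453
Iter 9: z = -0.1787 + -0.1154i, |z|^2 = 0.0453
Iter 10: z = -0.1786 + -0.1154i, |z|^2 = 0.0452
Iter 11: z = -0.1787 + -0.1154i, |z|^2 = 0.0452
Iter 12: z = -0.1787 + -0.1154i, |z|^2 = 0.0452
Iter 13: z = -0.1787 + -0.1154i, |z|^2 = 0.0452
Iter 14: z = -0.1787 + -0.1154i, |z|^2 = 0.0452
Iter 15: z = -0.1787 + -0.1154i, |z|^2 = 0.0452
Iter 16: z = -0.1787 + -0.1154i, |z|^2 = 0.0452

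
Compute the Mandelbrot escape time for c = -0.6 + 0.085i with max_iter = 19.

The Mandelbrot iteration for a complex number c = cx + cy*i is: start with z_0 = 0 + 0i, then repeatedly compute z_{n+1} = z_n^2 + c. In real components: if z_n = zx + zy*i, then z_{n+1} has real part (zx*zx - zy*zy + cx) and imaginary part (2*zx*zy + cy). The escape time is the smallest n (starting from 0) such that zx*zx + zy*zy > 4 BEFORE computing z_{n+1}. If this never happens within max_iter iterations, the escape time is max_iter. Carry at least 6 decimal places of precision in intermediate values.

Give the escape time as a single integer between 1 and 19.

z_0 = 0 + 0i, c = -0.6000 + 0.0850i
Iter 1: z = -0.6000 + 0.0850i, |z|^2 = 0.3672
Iter 2: z = -0.2472 + -0.0170i, |z|^2 = 0.0614
Iter 3: z = -0.5392 + 0.0934i, |z|^2 = 0.2994
Iter 4: z = -0.3180 + -0.0157i, |z|^2 = 0.1014
Iter 5: z = -0.4991 + 0.0950i, |z|^2 = 0.2581
Iter 6: z = -0.3599 + -0.0098i, |z|^2 = 0.1296
Iter 7: z = -0.4706 + 0.0921i, |z|^2 = 0.2299
Iter 8: z = -0.3871 + -0.0017i, |z|^2 = 0.1498
Iter 9: z = -0.4502 + 0.0863i, |z|^2 = 0.2101
Iter 10: z = -0.4048 + 0.0073i, |z|^2 = 0.1639
Iter 11: z = -0.4362 + 0.0791i, |z|^2 = 0.1965
Iter 12: z = -0.4160 + 0.0160i, |z|^2 = 0.1733
Iter 13: z = -0.4272 + 0.0717i, |z|^2 = 0.1877
Iter 14: z = -0.4226 + 0.0238i, |z|^2 = 0.1792
Iter 15: z = -0.4220 + 0.0649i, |z|^2 = 0.1823
Iter 16: z = -0.4262 + 0.0302i, |z|^2 = 0.1825
Iter 17: z = -0.4193 + 0.0593i, |z|^2 = 0.1793
Iter 18: z = -0.4277 + 0.0353i, |z|^2 = 0.1842

Answer: 19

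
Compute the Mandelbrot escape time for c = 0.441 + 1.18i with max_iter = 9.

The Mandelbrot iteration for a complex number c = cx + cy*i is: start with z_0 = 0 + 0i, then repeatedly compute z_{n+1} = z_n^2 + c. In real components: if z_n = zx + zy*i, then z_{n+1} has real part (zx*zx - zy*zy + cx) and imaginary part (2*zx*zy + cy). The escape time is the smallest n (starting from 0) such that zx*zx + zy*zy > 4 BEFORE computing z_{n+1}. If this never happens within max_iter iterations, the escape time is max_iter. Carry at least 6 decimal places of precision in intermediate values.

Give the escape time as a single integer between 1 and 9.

z_0 = 0 + 0i, c = 0.4410 + 1.1800i
Iter 1: z = 0.4410 + 1.1800i, |z|^2 = 1.5869
Iter 2: z = -0.7569 + 2.2208i, |z|^2 = 5.5047
Escaped at iteration 2

Answer: 2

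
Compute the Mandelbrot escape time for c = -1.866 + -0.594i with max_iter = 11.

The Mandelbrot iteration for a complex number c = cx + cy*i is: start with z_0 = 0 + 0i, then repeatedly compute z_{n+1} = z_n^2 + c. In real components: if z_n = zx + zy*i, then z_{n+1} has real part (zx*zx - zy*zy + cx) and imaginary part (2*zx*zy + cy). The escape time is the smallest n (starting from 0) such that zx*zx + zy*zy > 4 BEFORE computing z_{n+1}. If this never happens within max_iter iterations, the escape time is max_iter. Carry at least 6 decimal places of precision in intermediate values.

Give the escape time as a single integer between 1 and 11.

z_0 = 0 + 0i, c = -1.8660 + -0.5940i
Iter 1: z = -1.8660 + -0.5940i, |z|^2 = 3.8348
Iter 2: z = 1.2631 + 1.6228i, |z|^2 = 4.2290
Escaped at iteration 2

Answer: 2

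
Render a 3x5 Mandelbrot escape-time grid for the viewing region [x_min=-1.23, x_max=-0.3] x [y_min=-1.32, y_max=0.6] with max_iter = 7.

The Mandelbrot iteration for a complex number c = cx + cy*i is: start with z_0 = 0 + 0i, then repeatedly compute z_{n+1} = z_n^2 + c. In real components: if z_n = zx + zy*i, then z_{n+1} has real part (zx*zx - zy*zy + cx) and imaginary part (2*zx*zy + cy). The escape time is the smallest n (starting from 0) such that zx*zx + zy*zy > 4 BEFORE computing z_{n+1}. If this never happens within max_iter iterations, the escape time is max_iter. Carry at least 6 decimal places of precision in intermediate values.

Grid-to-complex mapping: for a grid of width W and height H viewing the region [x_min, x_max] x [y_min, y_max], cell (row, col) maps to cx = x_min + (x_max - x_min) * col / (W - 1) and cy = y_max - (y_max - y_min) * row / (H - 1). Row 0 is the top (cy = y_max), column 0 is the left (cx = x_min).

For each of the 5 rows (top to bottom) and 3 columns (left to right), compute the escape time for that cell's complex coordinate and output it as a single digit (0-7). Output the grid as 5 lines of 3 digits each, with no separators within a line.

(row=0, col=0): c = -1.2300 + 0.6000i → escape time 3
(row=0, col=1): c = -0.7650 + 0.6000i → escape time 5
(row=0, col=2): c = -0.3000 + 0.6000i → escape time 7
(row=1, col=0): c = -1.2300 + 0.1200i → escape time 7
(row=1, col=1): c = -0.7650 + 0.1200i → escape time 7
(row=1, col=2): c = -0.3000 + 0.1200i → escape time 7
(row=2, col=0): c = -1.2300 + -0.3600i → escape time 7
(row=2, col=1): c = -0.7650 + -0.3600i → escape time 7
(row=2, col=2): c = -0.3000 + -0.3600i → escape time 7
(row=3, col=0): c = -1.2300 + -0.8400i → escape time 3
(row=3, col=1): c = -0.7650 + -0.8400i → escape time 4
(row=3, col=2): c = -0.3000 + -0.8400i → escape time 7
(row=4, col=0): c = -1.2300 + -1.3200i → escape time 2
(row=4, col=1): c = -0.7650 + -1.3200i → escape time 2
(row=4, col=2): c = -0.3000 + -1.3200i → escape time 2

Answer: 357
777
777
347
222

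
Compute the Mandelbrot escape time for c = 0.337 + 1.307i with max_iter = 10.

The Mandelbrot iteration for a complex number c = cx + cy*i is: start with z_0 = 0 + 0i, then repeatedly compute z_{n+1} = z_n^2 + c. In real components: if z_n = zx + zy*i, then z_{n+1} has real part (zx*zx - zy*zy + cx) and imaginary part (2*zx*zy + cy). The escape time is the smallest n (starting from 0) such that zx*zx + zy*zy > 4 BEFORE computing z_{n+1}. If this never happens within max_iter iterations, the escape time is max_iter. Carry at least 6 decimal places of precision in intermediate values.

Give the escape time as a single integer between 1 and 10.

z_0 = 0 + 0i, c = 0.3370 + 1.3070i
Iter 1: z = 0.3370 + 1.3070i, |z|^2 = 1.8218
Iter 2: z = -1.2577 + 2.1879i, |z|^2 = 6.3687
Escaped at iteration 2

Answer: 2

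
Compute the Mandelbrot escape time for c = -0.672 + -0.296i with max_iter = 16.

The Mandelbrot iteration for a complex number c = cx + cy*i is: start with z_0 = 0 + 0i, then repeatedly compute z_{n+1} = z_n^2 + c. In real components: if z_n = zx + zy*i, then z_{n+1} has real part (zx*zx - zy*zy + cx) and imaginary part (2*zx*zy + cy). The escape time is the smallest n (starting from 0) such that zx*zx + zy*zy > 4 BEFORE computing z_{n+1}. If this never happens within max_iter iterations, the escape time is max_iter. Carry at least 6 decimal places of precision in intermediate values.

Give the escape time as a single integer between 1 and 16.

z_0 = 0 + 0i, c = -0.6720 + -0.2960i
Iter 1: z = -0.6720 + -0.2960i, |z|^2 = 0.5392
Iter 2: z = -0.3080 + 0.1018i, |z|^2 = 0.1053
Iter 3: z = -0.5875 + -0.3587i, |z|^2 = 0.4738
Iter 4: z = -0.4555 + 0.1255i, |z|^2 = 0.2233
Iter 5: z = -0.4802 + -0.4103i, |z|^2 = 0.3990
Iter 6: z = -0.6098 + 0.0981i, |z|^2 = 0.3814
Iter 7: z = -0.3098 + -0.4156i, |z|^2 = 0.2687
Iter 8: z = -0.7488 + -0.0385i, |z|^2 = 0.5621
Iter 9: z = -0.1128 + -0.2384i, |z|^2 = 0.0696
Iter 10: z = -0.7161 + -0.2422i, |z|^2 = 0.5715
Iter 11: z = -0.2178 + 0.0509i, |z|^2 = 0.0500
Iter 12: z = -0.6271 + -0.3182i, |z|^2 = 0.4945
Iter 13: z = -0.3799 + 0.1031i, |z|^2 = 0.1550
Iter 14: z = -0.5383 + -0.3743i, |z|^2 = 0.4299
Iter 15: z = -0.5224 + 0.1070i, |z|^2 = 0.2843

Answer: 16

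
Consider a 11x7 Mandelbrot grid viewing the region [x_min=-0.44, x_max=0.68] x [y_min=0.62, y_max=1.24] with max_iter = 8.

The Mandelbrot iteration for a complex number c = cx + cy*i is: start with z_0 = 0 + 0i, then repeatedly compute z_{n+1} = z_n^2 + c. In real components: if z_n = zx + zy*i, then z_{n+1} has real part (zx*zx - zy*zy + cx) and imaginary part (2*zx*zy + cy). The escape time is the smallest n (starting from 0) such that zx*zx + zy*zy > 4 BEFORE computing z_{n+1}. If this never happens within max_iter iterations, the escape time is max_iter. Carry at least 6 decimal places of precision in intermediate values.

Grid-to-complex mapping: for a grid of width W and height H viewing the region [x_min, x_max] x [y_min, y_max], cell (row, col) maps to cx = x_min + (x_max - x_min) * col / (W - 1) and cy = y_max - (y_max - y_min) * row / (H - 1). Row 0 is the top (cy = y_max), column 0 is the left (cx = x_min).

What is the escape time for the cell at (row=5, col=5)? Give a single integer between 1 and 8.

Answer: 7

Derivation:
z_0 = 0 + 0i, c = 0.1200 + 0.7233i
Iter 1: z = 0.1200 + 0.7233i, |z|^2 = 0.5376
Iter 2: z = -0.3888 + 0.8969i, |z|^2 = 0.9557
Iter 3: z = -0.5333 + 0.0259i, |z|^2 = 0.2851
Iter 4: z = 0.4038 + 0.6958i, |z|^2 = 0.6471
Iter 5: z = -0.2011 + 1.2852i, |z|^2 = 1.6921
Iter 6: z = -1.4912 + 0.2066i, |z|^2 = 2.2664
Iter 7: z = 2.3011 + 0.1073i, |z|^2 = 5.3064
Escaped at iteration 7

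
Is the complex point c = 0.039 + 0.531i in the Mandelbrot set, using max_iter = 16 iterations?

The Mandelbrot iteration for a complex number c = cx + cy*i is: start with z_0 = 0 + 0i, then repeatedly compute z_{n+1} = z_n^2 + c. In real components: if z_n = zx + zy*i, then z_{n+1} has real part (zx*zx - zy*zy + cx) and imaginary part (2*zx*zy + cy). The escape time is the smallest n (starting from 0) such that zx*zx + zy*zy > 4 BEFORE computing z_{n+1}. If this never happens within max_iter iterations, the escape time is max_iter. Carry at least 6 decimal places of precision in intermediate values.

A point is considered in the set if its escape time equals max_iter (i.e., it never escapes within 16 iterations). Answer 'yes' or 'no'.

Answer: yes

Derivation:
z_0 = 0 + 0i, c = 0.0390 + 0.5310i
Iter 1: z = 0.0390 + 0.5310i, |z|^2 = 0.2835
Iter 2: z = -0.2414 + 0.5724i, |z|^2 = 0.3860
Iter 3: z = -0.2304 + 0.2546i, |z|^2 = 0.1179
Iter 4: z = 0.0273 + 0.4137i, |z|^2 = 0.1719
Iter 5: z = -0.1314 + 0.5535i, |z|^2 = 0.3237
Iter 6: z = -0.2501 + 0.3855i, |z|^2 = 0.2112
Iter 7: z = -0.0471 + 0.3381i, |z|^2 = 0.1165
Iter 8: z = -0.0731 + 0.4992i, |z|^2 = 0.2545
Iter 9: z = -0.2048 + 0.4580i, |z|^2 = 0.2517
Iter 10: z = -0.1288 + 0.3434i, |z|^2 = 0.1345
Iter 11: z = -0.0623 + 0.4425i, |z|^2 = 0.1997
Iter 12: z = -0.1530 + 0.4759i, |z|^2 = 0.2498
Iter 13: z = -0.1640 + 0.3854i, |z|^2 = 0.1755
Iter 14: z = -0.0826 + 0.4046i, |z|^2 = 0.1705
Iter 15: z = -0.1178 + 0.4641i, |z|^2 = 0.2293
Did not escape in 16 iterations → in set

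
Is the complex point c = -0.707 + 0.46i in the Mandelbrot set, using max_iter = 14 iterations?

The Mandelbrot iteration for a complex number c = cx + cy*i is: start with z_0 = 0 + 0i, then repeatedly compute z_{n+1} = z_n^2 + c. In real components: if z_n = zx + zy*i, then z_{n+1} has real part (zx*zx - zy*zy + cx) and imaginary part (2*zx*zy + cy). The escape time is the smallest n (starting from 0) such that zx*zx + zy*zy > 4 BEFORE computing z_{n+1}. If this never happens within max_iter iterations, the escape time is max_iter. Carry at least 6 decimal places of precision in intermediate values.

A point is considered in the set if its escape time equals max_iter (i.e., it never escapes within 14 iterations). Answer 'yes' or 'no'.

z_0 = 0 + 0i, c = -0.7070 + 0.4600i
Iter 1: z = -0.7070 + 0.4600i, |z|^2 = 0.7114
Iter 2: z = -0.4188 + -0.1904i, |z|^2 = 0.2116
Iter 3: z = -0.5679 + 0.6195i, |z|^2 = 0.7063
Iter 4: z = -0.7682 + -0.2436i, |z|^2 = 0.6496
Iter 5: z = -0.1762 + 0.8344i, |z|^2 = 0.7272
Iter 6: z = -1.3721 + 0.1660i, |z|^2 = 1.9103
Iter 7: z = 1.1481 + 0.0043i, |z|^2 = 1.3182
Iter 8: z = 0.6111 + 0.4700i, |z|^2 = 0.5944
Iter 9: z = -0.5544 + 1.0344i, |z|^2 = 1.3774
Iter 10: z = -1.4697 + -0.6870i, |z|^2 = 2.6320
Iter 11: z = 0.9812 + 2.4793i, |z|^2 = 7.1094
Escaped at iteration 11

Answer: no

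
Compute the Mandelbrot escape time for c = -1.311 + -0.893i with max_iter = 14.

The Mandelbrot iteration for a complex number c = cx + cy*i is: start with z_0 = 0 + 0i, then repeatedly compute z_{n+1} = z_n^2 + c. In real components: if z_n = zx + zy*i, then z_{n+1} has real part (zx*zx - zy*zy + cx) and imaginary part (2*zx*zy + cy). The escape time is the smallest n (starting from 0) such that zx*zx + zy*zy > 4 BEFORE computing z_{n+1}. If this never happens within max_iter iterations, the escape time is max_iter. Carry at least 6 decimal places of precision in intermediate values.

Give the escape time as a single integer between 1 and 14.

Answer: 3

Derivation:
z_0 = 0 + 0i, c = -1.3110 + -0.8930i
Iter 1: z = -1.3110 + -0.8930i, |z|^2 = 2.5162
Iter 2: z = -0.3897 + 1.4484i, |z|^2 = 2.2499
Iter 3: z = -3.2571 + -2.0220i, |z|^2 = 14.6972
Escaped at iteration 3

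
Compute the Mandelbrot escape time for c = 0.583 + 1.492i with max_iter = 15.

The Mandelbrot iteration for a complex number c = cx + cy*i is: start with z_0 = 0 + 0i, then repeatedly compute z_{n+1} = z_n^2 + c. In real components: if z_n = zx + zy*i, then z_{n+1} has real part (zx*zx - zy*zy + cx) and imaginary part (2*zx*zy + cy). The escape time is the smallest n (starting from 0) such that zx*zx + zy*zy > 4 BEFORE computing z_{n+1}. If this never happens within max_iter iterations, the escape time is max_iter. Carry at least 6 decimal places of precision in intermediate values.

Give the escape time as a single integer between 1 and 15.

z_0 = 0 + 0i, c = 0.5830 + 1.4920i
Iter 1: z = 0.5830 + 1.4920i, |z|^2 = 2.5660
Iter 2: z = -1.3032 + 3.2317i, |z|^2 = 12.1420
Escaped at iteration 2

Answer: 2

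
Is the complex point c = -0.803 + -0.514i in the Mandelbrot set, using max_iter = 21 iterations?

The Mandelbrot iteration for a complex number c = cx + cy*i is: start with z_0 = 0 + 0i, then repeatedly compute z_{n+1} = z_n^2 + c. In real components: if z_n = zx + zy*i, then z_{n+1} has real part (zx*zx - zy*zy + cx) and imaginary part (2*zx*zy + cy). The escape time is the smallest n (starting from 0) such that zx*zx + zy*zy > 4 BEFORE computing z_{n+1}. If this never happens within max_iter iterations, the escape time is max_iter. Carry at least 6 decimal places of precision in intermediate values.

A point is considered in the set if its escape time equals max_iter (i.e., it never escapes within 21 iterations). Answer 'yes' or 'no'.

Answer: no

Derivation:
z_0 = 0 + 0i, c = -0.8030 + -0.5140i
Iter 1: z = -0.8030 + -0.5140i, |z|^2 = 0.9090
Iter 2: z = -0.4224 + 0.3115i, |z|^2 = 0.2754
Iter 3: z = -0.7216 + -0.7771i, |z|^2 = 1.1247
Iter 4: z = -0.8862 + 0.6076i, |z|^2 = 1.1545
Iter 5: z = -0.3868 + -1.5909i, |z|^2 = 2.6805
Iter 6: z = -3.1843 + 0.7166i, |z|^2 = 10.6535
Escaped at iteration 6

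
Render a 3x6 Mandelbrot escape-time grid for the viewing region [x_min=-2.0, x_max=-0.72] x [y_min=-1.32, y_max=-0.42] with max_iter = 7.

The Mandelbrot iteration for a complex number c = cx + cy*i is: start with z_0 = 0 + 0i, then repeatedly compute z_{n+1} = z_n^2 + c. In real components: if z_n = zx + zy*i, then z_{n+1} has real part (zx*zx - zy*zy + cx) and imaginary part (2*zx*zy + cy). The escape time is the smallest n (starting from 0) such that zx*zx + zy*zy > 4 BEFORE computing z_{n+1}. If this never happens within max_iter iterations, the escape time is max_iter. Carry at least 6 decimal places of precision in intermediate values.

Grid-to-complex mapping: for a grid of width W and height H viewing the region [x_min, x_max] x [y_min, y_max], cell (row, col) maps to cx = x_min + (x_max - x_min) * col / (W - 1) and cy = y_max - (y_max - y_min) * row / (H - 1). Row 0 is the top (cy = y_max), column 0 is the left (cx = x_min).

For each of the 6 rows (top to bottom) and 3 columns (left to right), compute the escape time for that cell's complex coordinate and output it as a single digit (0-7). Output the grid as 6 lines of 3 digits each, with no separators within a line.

(row=0, col=0): c = -2.0000 + -0.4200i → escape time 1
(row=0, col=1): c = -1.3600 + -0.4200i → escape time 5
(row=0, col=2): c = -0.7200 + -0.4200i → escape time 7
(row=1, col=0): c = -2.0000 + -0.6000i → escape time 1
(row=1, col=1): c = -1.3600 + -0.6000i → escape time 3
(row=1, col=2): c = -0.7200 + -0.6000i → escape time 6
(row=2, col=0): c = -2.0000 + -0.7800i → escape time 1
(row=2, col=1): c = -1.3600 + -0.7800i → escape time 3
(row=2, col=2): c = -0.7200 + -0.7800i → escape time 4
(row=3, col=0): c = -2.0000 + -0.9600i → escape time 1
(row=3, col=1): c = -1.3600 + -0.9600i → escape time 3
(row=3, col=2): c = -0.7200 + -0.9600i → escape time 4
(row=4, col=0): c = -2.0000 + -1.1400i → escape time 1
(row=4, col=1): c = -1.3600 + -1.1400i → escape time 2
(row=4, col=2): c = -0.7200 + -1.1400i → escape time 3
(row=5, col=0): c = -2.0000 + -1.3200i → escape time 1
(row=5, col=1): c = -1.3600 + -1.3200i → escape time 2
(row=5, col=2): c = -0.7200 + -1.3200i → escape time 2

Answer: 157
136
134
134
123
122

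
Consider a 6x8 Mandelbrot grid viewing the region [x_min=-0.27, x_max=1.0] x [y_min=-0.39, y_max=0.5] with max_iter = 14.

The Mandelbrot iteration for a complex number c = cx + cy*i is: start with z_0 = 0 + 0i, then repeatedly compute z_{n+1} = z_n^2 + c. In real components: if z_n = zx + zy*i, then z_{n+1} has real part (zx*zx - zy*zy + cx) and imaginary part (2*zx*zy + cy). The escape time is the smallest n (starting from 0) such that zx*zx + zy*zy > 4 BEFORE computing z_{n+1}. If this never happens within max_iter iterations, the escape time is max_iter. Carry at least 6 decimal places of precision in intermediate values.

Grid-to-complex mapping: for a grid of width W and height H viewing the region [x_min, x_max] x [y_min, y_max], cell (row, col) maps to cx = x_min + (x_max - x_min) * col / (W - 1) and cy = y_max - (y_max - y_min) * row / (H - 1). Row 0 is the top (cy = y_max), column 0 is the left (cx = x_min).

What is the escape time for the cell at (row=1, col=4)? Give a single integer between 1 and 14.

z_0 = 0 + 0i, c = 0.7460 + 0.3729i
Iter 1: z = 0.7460 + 0.3729i, |z|^2 = 0.6955
Iter 2: z = 1.1635 + 0.9292i, |z|^2 = 2.2171
Iter 3: z = 1.2364 + 2.5350i, |z|^2 = 7.9549
Escaped at iteration 3

Answer: 3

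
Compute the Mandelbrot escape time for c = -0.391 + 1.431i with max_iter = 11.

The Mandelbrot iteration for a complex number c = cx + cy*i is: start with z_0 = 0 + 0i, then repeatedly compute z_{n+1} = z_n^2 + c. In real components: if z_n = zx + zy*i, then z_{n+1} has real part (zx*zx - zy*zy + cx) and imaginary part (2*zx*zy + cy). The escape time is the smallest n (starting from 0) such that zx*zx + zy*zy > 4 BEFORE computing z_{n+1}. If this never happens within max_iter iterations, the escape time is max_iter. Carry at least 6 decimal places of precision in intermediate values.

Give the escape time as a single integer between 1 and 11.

Answer: 2

Derivation:
z_0 = 0 + 0i, c = -0.3910 + 1.4310i
Iter 1: z = -0.3910 + 1.4310i, |z|^2 = 2.2006
Iter 2: z = -2.2859 + 0.3120i, |z|^2 = 5.3226
Escaped at iteration 2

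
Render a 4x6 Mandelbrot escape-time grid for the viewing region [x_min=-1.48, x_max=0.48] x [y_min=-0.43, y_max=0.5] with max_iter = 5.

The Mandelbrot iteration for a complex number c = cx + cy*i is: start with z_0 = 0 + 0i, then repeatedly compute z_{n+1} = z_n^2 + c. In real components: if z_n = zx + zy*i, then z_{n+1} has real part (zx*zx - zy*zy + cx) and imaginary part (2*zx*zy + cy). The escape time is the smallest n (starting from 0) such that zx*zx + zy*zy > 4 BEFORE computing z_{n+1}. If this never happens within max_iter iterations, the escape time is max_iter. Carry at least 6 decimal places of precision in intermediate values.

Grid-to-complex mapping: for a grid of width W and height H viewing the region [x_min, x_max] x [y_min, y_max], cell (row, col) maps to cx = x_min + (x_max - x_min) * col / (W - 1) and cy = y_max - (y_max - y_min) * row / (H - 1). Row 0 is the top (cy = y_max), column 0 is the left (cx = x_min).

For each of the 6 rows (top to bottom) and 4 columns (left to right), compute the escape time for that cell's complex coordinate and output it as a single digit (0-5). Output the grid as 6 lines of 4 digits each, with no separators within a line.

(row=0, col=0): c = -1.4800 + 0.5000i → escape time 3
(row=0, col=1): c = -0.8267 + 0.5000i → escape time 5
(row=0, col=2): c = -0.1733 + 0.5000i → escape time 5
(row=0, col=3): c = 0.4800 + 0.5000i → escape time 5
(row=1, col=0): c = -1.4800 + 0.3140i → escape time 5
(row=1, col=1): c = -0.8267 + 0.3140i → escape time 5
(row=1, col=2): c = -0.1733 + 0.3140i → escape time 5
(row=1, col=3): c = 0.4800 + 0.3140i → escape time 5
(row=2, col=0): c = -1.4800 + 0.1280i → escape time 5
(row=2, col=1): c = -0.8267 + 0.1280i → escape time 5
(row=2, col=2): c = -0.1733 + 0.1280i → escape time 5
(row=2, col=3): c = 0.4800 + 0.1280i → escape time 5
(row=3, col=0): c = -1.4800 + -0.0580i → escape time 5
(row=3, col=1): c = -0.8267 + -0.0580i → escape time 5
(row=3, col=2): c = -0.1733 + -0.0580i → escape time 5
(row=3, col=3): c = 0.4800 + -0.0580i → escape time 5
(row=4, col=0): c = -1.4800 + -0.2440i → escape time 5
(row=4, col=1): c = -0.8267 + -0.2440i → escape time 5
(row=4, col=2): c = -0.1733 + -0.2440i → escape time 5
(row=4, col=3): c = 0.4800 + -0.2440i → escape time 5
(row=5, col=0): c = -1.4800 + -0.4300i → escape time 4
(row=5, col=1): c = -0.8267 + -0.4300i → escape time 5
(row=5, col=2): c = -0.1733 + -0.4300i → escape time 5
(row=5, col=3): c = 0.4800 + -0.4300i → escape time 5

Answer: 3555
5555
5555
5555
5555
4555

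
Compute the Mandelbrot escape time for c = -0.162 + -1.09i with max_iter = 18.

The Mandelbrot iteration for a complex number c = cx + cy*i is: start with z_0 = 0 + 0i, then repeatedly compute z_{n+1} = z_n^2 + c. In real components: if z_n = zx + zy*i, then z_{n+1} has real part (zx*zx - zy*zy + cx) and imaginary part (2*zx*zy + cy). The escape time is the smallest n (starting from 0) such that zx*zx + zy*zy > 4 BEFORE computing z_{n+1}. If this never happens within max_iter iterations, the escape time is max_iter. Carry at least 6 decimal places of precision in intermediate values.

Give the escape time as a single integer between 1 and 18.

Answer: 10

Derivation:
z_0 = 0 + 0i, c = -0.1620 + -1.0900i
Iter 1: z = -0.1620 + -1.0900i, |z|^2 = 1.2143
Iter 2: z = -1.3239 + -0.7368i, |z|^2 = 2.2955
Iter 3: z = 1.0477 + 0.8609i, |z|^2 = 1.8388
Iter 4: z = 0.1944 + 0.7139i, |z|^2 = 0.5475
Iter 5: z = -0.6339 + -0.8125i, |z|^2 = 1.0620
Iter 6: z = -0.4202 + -0.0599i, |z|^2 = 0.1802
Iter 7: z = 0.0110 + -1.0397i, |z|^2 = 1.0810
Iter 8: z = -1.2428 + -1.1128i, |z|^2 = 2.7828
Iter 9: z = 0.1441 + 1.6759i, |z|^2 = 2.8295
Iter 10: z = -2.9500 + -0.6071i, |z|^2 = 9.0709
Escaped at iteration 10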